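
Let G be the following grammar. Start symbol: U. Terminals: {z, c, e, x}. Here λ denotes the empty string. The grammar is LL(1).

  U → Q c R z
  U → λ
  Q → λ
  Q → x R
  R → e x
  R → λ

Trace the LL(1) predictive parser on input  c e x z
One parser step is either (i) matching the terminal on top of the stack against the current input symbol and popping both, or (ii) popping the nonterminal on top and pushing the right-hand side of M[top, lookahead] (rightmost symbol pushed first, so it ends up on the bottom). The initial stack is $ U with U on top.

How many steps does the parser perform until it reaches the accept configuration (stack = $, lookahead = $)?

7

     Stack      Input      Action
  1  $ U        c e x z $  expand U → Q c R z
  2  $ z R c Q  c e x z $  expand Q → λ
  3  $ z R c    c e x z $  match c
  4  $ z R      e x z $    expand R → e x
  5  $ z x e    e x z $    match e
  6  $ z x      x z $      match x
  7  $ z        z $        match z
Accept reached after 7 steps.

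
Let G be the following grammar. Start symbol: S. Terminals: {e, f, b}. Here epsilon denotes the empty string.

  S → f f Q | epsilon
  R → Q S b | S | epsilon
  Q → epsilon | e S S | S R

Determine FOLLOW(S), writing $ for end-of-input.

{$, b, e, f}

FIRST(S) = {epsilon, f}
FIRST(R) = {epsilon, b, e, f}  (via Q S b, S)
FIRST(Q) = {epsilon, b, e, f}  (via S R)
FOLLOW(S) includes $ since S is the start symbol.
FOLLOW(S): in R→Q S b, S is followed by b with FIRST {b}; in R→S, the suffix after S is empty, so FOLLOW(S) ⊇ FOLLOW(R) = {$, b, e, f}; in Q→e S S (occurrence 1), S is followed by S with FIRST {epsilon, f}; in Q→e S S (occurrence 1), the suffix after S is nullable, so FOLLOW(S) ⊇ FOLLOW(Q) = {$, b, e, f}; in Q→e S S (occurrence 2), the suffix after S is empty, so FOLLOW(S) ⊇ FOLLOW(Q) = {$, b, e, f}; in Q→S R, S is followed by R with FIRST {epsilon, b, e, f}; in Q→S R, the suffix after S is nullable, so FOLLOW(S) ⊇ FOLLOW(Q) = {$, b, e, f}. Thus FOLLOW(S) = {$, b, e, f}.
FOLLOW(Q): in S→f f Q, the suffix after Q is empty, so FOLLOW(Q) ⊇ FOLLOW(S) = {$, b, e, f}; in R→Q S b, Q is followed by S b with FIRST {b, f}. Thus FOLLOW(Q) = {$, b, e, f}.
FOLLOW(R): in Q→S R, the suffix after R is empty, so FOLLOW(R) ⊇ FOLLOW(Q) = {$, b, e, f}. Thus FOLLOW(R) = {$, b, e, f}.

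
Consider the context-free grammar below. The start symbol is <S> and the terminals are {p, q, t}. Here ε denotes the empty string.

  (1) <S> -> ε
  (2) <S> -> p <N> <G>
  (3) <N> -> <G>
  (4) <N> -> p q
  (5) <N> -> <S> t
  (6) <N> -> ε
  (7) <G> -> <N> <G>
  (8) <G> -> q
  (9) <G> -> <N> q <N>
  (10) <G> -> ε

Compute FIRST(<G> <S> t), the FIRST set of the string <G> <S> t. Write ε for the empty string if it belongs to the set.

FIRST(<S>): from <S>->ε we get {ε}; from <S>->p <N> <G> we get {p}. So FIRST(<S>) = {ε, p}.
FIRST(<N>): from <N>-><G> we get {ε, p, q, t}; from <N>->p q we get {p}; from <N>-><S> t we get {p, t}; from <N>->ε we get {ε}. So FIRST(<N>) = {ε, p, q, t}.
FIRST(<G>): from <G>-><N> <G> we get {ε, p, q, t}; from <G>->q we get {q}; from <G>-><N> q <N> we get {p, q, t}; from <G>->ε we get {ε}. So FIRST(<G>) = {ε, p, q, t}.
FIRST(<G> <S> t): take FIRST of each symbol in turn, carrying on past any symbol whose FIRST contains ε; result {p, q, t}.

{p, q, t}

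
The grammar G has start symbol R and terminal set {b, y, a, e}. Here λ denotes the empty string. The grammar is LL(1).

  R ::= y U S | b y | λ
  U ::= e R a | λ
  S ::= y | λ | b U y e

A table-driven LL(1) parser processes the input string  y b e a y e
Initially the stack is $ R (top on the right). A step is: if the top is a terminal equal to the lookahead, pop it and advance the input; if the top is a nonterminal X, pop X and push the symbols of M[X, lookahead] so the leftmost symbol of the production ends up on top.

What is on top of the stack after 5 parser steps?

step 1: stack=$ R  input=y b e a y e $  — expand R ::= y U S
step 2: stack=$ S U y  input=y b e a y e $  — match y
step 3: stack=$ S U  input=b e a y e $  — expand U ::= λ
step 4: stack=$ S  input=b e a y e $  — expand S ::= b U y e
step 5: stack=$ e y U b  input=b e a y e $  — match b
Stack after step 5: $ e y U (top = U).

U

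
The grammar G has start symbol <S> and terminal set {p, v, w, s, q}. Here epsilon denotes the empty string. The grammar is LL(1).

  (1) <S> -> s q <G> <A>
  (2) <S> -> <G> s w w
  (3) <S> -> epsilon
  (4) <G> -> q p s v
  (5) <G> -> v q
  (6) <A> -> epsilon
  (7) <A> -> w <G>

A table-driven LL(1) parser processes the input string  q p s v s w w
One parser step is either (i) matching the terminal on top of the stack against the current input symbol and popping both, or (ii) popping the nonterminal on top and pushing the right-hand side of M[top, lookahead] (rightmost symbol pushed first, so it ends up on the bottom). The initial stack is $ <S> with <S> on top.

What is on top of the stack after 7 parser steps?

     Stack            Input            Action
  1  $ <S>            q p s v s w w $  expand <S> -> <G> s w w
  2  $ w w s <G>      q p s v s w w $  expand <G> -> q p s v
  3  $ w w s v s p q  q p s v s w w $  match q
  4  $ w w s v s p    p s v s w w $    match p
  5  $ w w s v s      s v s w w $      match s
  6  $ w w s v        v s w w $        match v
  7  $ w w s          s w w $          match s
Stack after step 7: $ w w (top = w).

w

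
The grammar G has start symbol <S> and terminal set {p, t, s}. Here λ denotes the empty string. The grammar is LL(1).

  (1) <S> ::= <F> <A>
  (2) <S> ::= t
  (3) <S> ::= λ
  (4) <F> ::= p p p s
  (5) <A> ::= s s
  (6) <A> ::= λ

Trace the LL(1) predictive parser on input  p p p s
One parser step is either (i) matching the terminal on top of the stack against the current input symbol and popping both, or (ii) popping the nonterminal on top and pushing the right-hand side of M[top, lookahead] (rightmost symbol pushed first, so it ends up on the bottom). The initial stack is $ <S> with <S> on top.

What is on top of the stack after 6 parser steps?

<A>

step 1: stack=$ <S>  input=p p p s $  — expand <S> ::= <F> <A>
step 2: stack=$ <A> <F>  input=p p p s $  — expand <F> ::= p p p s
step 3: stack=$ <A> s p p p  input=p p p s $  — match p
step 4: stack=$ <A> s p p  input=p p s $  — match p
step 5: stack=$ <A> s p  input=p s $  — match p
step 6: stack=$ <A> s  input=s $  — match s
Stack after step 6: $ <A> (top = <A>).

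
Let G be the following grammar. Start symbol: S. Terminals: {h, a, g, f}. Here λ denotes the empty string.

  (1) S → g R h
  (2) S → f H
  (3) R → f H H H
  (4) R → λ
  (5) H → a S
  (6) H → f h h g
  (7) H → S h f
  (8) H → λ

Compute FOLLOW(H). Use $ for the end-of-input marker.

FIRST(S): from S→g R h we get {g}; from S→f H we get {f}. So FIRST(S) = {f, g}.
FIRST(R): from R→f H H H we get {f}; from R→λ we get {λ}. So FIRST(R) = {λ, f}.
FIRST(H): from H→a S we get {a}; from H→f h h g we get {f}; from H→S h f we get {f, g}; from H→λ we get {λ}. So FIRST(H) = {λ, a, f, g}.
FOLLOW(S) includes $ since S is the start symbol.
FOLLOW(R): in S→g R h, R is followed by h with FIRST {h}. Thus FOLLOW(R) = {h}.
FOLLOW(S): in H→a S, the suffix after S is empty, so FOLLOW(S) ⊇ FOLLOW(H) = {$, a, f, g, h}; in H→S h f, S is followed by h f with FIRST {h}. Thus FOLLOW(S) = {$, a, f, g, h}.
FOLLOW(H): in S→f H, the suffix after H is empty, so FOLLOW(H) ⊇ FOLLOW(S) = {$, a, f, g, h}; in R→f H H H (occurrence 1), H is followed by H H with FIRST {λ, a, f, g}; in R→f H H H (occurrence 1), the suffix after H is nullable, so FOLLOW(H) ⊇ FOLLOW(R) = {h}; in R→f H H H (occurrence 2), H is followed by H with FIRST {λ, a, f, g}; in R→f H H H (occurrence 2), the suffix after H is nullable, so FOLLOW(H) ⊇ FOLLOW(R) = {h}; in R→f H H H (occurrence 3), the suffix after H is empty, so FOLLOW(H) ⊇ FOLLOW(R) = {h}. Thus FOLLOW(H) = {$, a, f, g, h}.

{$, a, f, g, h}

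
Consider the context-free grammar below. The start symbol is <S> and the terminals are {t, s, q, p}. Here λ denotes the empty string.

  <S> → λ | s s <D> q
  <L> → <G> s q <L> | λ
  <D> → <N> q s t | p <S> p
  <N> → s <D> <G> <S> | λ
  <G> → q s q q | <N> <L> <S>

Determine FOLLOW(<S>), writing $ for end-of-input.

FIRST(<S>): from <S>→λ we get {λ}; from <S>→s s <D> q we get {s}. So FIRST(<S>) = {λ, s}.
FIRST(<N>): from <N>→s <D> <G> <S> we get {s}; from <N>→λ we get {λ}. So FIRST(<N>) = {λ, s}.
FIRST(<D>): from <D>→<N> q s t we get {q, s}; from <D>→p <S> p we get {p}. So FIRST(<D>) = {p, q, s}.
FIRST(<L>): from <L>→<G> s q <L> we get {q, s}; from <L>→λ we get {λ}. So FIRST(<L>) = {λ, q, s}.
FIRST(<G>): from <G>→q s q q we get {q}; from <G>→<N> <L> <S> we get {λ, q, s}. So FIRST(<G>) = {λ, q, s}.
FOLLOW(<S>) includes $ since <S> is the start symbol.
FOLLOW(<S>): in <D>→p <S> p, <S> is followed by p with FIRST {p}; in <N>→s <D> <G> <S>, the suffix after <S> is empty, so FOLLOW(<S>) ⊇ FOLLOW(<N>) = {q, s}; in <G>→<N> <L> <S>, the suffix after <S> is empty, so FOLLOW(<S>) ⊇ FOLLOW(<G>) = {q, s}. Thus FOLLOW(<S>) = {$, p, q, s}.
FOLLOW(<L>): in <L>→<G> s q <L>, the suffix after <L> is empty (adds nothing new); in <G>→<N> <L> <S>, <L> is followed by <S> with FIRST {λ, s}; in <G>→<N> <L> <S>, the suffix after <L> is nullable, so FOLLOW(<L>) ⊇ FOLLOW(<G>) = {q, s}. Thus FOLLOW(<L>) = {q, s}.
FOLLOW(<D>): in <S>→s s <D> q, <D> is followed by q with FIRST {q}; in <N>→s <D> <G> <S>, <D> is followed by <G> <S> with FIRST {λ, q, s}; in <N>→s <D> <G> <S>, the suffix after <D> is nullable, so FOLLOW(<D>) ⊇ FOLLOW(<N>) = {q, s}. Thus FOLLOW(<D>) = {q, s}.
FOLLOW(<N>): in <D>→<N> q s t, <N> is followed by q s t with FIRST {q}; in <G>→<N> <L> <S>, <N> is followed by <L> <S> with FIRST {λ, q, s}; in <G>→<N> <L> <S>, the suffix after <N> is nullable, so FOLLOW(<N>) ⊇ FOLLOW(<G>) = {q, s}. Thus FOLLOW(<N>) = {q, s}.
FOLLOW(<G>): in <L>→<G> s q <L>, <G> is followed by s q <L> with FIRST {s}; in <N>→s <D> <G> <S>, <G> is followed by <S> with FIRST {λ, s}; in <N>→s <D> <G> <S>, the suffix after <G> is nullable, so FOLLOW(<G>) ⊇ FOLLOW(<N>) = {q, s}. Thus FOLLOW(<G>) = {q, s}.

{$, p, q, s}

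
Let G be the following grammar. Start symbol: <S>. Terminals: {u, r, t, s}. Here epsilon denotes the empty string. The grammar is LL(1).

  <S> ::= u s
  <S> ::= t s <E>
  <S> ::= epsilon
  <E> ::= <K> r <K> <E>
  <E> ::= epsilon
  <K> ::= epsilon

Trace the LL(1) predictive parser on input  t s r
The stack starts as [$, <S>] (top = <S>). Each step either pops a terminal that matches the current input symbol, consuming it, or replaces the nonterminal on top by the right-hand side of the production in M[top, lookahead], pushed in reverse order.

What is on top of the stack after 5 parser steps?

r

step 1: stack=$ <S>  input=t s r $  — expand <S> ::= t s <E>
step 2: stack=$ <E> s t  input=t s r $  — match t
step 3: stack=$ <E> s  input=s r $  — match s
step 4: stack=$ <E>  input=r $  — expand <E> ::= <K> r <K> <E>
step 5: stack=$ <E> <K> r <K>  input=r $  — expand <K> ::= epsilon
Stack after step 5: $ <E> <K> r (top = r).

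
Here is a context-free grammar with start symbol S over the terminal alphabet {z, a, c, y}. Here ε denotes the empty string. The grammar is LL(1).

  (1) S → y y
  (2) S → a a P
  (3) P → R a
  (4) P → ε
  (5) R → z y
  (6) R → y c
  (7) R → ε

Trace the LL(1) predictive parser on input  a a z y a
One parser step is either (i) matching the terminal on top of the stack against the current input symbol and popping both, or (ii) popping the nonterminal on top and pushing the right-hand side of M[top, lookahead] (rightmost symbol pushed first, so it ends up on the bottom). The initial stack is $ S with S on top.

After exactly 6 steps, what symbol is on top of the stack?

step 1: stack=$ S  input=a a z y a $  — expand S → a a P
step 2: stack=$ P a a  input=a a z y a $  — match a
step 3: stack=$ P a  input=a z y a $  — match a
step 4: stack=$ P  input=z y a $  — expand P → R a
step 5: stack=$ a R  input=z y a $  — expand R → z y
step 6: stack=$ a y z  input=z y a $  — match z
Stack after step 6: $ a y (top = y).

y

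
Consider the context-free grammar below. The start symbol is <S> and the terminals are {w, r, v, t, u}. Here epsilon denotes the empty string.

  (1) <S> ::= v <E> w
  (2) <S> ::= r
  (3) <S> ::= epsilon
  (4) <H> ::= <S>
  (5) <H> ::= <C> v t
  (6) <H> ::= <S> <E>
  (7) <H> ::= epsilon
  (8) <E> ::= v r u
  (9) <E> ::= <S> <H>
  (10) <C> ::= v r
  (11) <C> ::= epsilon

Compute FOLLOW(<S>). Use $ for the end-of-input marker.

{$, r, v, w}

FIRST(<S>) = {epsilon, r, v}
FIRST(<C>) = {epsilon, v}
FIRST(<H>) = {epsilon, r, v}  (via <S>, <C> v t, <S> <E>)
FIRST(<E>) = {epsilon, r, v}  (via <S> <H>)
FOLLOW(<S>) includes $ since <S> is the start symbol.
FOLLOW(<C>): in <H>::=<C> v t, <C> is followed by v t with FIRST {v}. Thus FOLLOW(<C>) = {v}.
FOLLOW(<S>): in <H>::=<S>, the suffix after <S> is empty, so FOLLOW(<S>) ⊇ FOLLOW(<H>) = {w}; in <H>::=<S> <E>, <S> is followed by <E> with FIRST {epsilon, r, v}; in <H>::=<S> <E>, the suffix after <S> is nullable, so FOLLOW(<S>) ⊇ FOLLOW(<H>) = {w}; in <E>::=<S> <H>, <S> is followed by <H> with FIRST {epsilon, r, v}; in <E>::=<S> <H>, the suffix after <S> is nullable, so FOLLOW(<S>) ⊇ FOLLOW(<E>) = {w}. Thus FOLLOW(<S>) = {$, r, v, w}.
FOLLOW(<H>): in <E>::=<S> <H>, the suffix after <H> is empty, so FOLLOW(<H>) ⊇ FOLLOW(<E>) = {w}. Thus FOLLOW(<H>) = {w}.
FOLLOW(<E>): in <S>::=v <E> w, <E> is followed by w with FIRST {w}; in <H>::=<S> <E>, the suffix after <E> is empty, so FOLLOW(<E>) ⊇ FOLLOW(<H>) = {w}. Thus FOLLOW(<E>) = {w}.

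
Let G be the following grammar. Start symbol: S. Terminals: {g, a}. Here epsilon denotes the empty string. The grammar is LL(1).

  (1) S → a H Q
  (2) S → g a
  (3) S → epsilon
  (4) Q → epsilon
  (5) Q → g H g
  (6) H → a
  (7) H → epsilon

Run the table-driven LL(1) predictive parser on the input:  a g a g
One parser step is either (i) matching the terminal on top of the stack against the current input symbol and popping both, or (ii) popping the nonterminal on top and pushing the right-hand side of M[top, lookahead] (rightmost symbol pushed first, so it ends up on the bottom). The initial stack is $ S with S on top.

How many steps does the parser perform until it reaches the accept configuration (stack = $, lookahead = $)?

     Stack    Input      Action
  1  $ S      a g a g $  expand S → a H Q
  2  $ Q H a  a g a g $  match a
  3  $ Q H    g a g $    expand H → epsilon
  4  $ Q      g a g $    expand Q → g H g
  5  $ g H g  g a g $    match g
  6  $ g H    a g $      expand H → a
  7  $ g a    a g $      match a
  8  $ g      g $        match g
Accept reached after 8 steps.

8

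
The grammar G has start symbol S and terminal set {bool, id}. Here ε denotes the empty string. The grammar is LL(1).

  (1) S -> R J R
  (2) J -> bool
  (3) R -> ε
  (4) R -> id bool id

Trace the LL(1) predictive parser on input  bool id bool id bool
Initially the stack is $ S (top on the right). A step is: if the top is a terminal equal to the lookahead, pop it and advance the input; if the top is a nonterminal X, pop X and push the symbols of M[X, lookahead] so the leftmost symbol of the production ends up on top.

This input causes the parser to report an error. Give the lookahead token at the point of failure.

     Stack         Input                   Action
  1  $ S           bool id bool id bool $  expand S -> R J R
  2  $ R J R       bool id bool id bool $  expand R -> ε
  3  $ R J         bool id bool id bool $  expand J -> bool
  4  $ R bool      bool id bool id bool $  match bool
  5  $ R           id bool id bool $       expand R -> id bool id
  6  $ id bool id  id bool id bool $       match id
  7  $ id bool     bool id bool $          match bool
  8  $ id          id bool $               match id
  9  $             bool $                  error: stack empty but input remains

bool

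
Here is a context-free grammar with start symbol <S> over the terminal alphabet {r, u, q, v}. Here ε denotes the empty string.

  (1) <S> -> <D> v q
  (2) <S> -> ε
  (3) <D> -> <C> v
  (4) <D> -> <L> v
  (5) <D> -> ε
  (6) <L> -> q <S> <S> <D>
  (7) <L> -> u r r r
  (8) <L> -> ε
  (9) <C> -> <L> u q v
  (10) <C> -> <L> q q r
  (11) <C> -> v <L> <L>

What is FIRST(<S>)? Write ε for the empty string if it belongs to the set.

{ε, q, u, v}

FIRST(<L>): from <L>->q <S> <S> <D> we get {q}; from <L>->u r r r we get {u}; from <L>->ε we get {ε}. So FIRST(<L>) = {ε, q, u}.
FIRST(<C>): from <C>-><L> u q v we get {q, u}; from <C>-><L> q q r we get {q, u}; from <C>->v <L> <L> we get {v}. So FIRST(<C>) = {q, u, v}.
FIRST(<D>): from <D>-><C> v we get {q, u, v}; from <D>-><L> v we get {q, u, v}; from <D>->ε we get {ε}. So FIRST(<D>) = {ε, q, u, v}.
FIRST(<S>): from <S>-><D> v q we get {q, u, v}; from <S>->ε we get {ε}. So FIRST(<S>) = {ε, q, u, v}.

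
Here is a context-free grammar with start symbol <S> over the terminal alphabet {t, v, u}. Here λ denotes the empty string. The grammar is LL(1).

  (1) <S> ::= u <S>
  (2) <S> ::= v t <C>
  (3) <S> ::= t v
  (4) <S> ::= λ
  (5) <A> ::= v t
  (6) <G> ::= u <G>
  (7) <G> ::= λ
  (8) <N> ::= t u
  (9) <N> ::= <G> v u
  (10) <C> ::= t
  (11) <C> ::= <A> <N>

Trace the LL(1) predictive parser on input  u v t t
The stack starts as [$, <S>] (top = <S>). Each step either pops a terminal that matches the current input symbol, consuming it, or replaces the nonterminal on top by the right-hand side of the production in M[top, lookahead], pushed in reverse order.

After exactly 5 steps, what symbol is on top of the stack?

     Stack      Input      Action
  1  $ <S>      u v t t $  expand <S> ::= u <S>
  2  $ <S> u    u v t t $  match u
  3  $ <S>      v t t $    expand <S> ::= v t <C>
  4  $ <C> t v  v t t $    match v
  5  $ <C> t    t t $      match t
Stack after step 5: $ <C> (top = <C>).

<C>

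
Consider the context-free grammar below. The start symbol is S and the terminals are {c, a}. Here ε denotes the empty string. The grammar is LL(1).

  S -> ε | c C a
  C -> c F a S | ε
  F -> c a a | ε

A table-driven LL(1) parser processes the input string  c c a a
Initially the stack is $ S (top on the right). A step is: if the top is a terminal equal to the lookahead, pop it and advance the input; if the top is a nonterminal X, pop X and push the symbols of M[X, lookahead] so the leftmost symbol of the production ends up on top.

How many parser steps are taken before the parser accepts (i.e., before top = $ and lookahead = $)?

8

step 1: stack=$ S  input=c c a a $  — expand S -> c C a
step 2: stack=$ a C c  input=c c a a $  — match c
step 3: stack=$ a C  input=c a a $  — expand C -> c F a S
step 4: stack=$ a S a F c  input=c a a $  — match c
step 5: stack=$ a S a F  input=a a $  — expand F -> ε
step 6: stack=$ a S a  input=a a $  — match a
step 7: stack=$ a S  input=a $  — expand S -> ε
step 8: stack=$ a  input=a $  — match a
Accept reached after 8 steps.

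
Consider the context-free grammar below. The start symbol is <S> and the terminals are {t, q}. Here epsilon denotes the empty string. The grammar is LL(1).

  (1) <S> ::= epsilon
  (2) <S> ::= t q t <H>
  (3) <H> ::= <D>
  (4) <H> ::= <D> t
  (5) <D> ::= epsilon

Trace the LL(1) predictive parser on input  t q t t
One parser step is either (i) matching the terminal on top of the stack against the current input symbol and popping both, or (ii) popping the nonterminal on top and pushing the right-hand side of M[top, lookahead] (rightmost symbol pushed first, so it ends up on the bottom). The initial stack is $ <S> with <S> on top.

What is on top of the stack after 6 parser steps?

step 1: stack=$ <S>  input=t q t t $  — expand <S> ::= t q t <H>
step 2: stack=$ <H> t q t  input=t q t t $  — match t
step 3: stack=$ <H> t q  input=q t t $  — match q
step 4: stack=$ <H> t  input=t t $  — match t
step 5: stack=$ <H>  input=t $  — expand <H> ::= <D> t
step 6: stack=$ t <D>  input=t $  — expand <D> ::= epsilon
Stack after step 6: $ t (top = t).

t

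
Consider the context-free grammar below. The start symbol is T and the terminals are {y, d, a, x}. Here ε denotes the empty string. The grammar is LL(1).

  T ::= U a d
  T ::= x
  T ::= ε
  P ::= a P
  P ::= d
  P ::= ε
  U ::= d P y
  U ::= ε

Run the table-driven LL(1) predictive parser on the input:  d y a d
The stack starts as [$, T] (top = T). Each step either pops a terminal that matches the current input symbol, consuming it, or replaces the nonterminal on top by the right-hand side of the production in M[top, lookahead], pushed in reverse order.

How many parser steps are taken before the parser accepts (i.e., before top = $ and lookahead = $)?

7

step 1: stack=$ T  input=d y a d $  — expand T ::= U a d
step 2: stack=$ d a U  input=d y a d $  — expand U ::= d P y
step 3: stack=$ d a y P d  input=d y a d $  — match d
step 4: stack=$ d a y P  input=y a d $  — expand P ::= ε
step 5: stack=$ d a y  input=y a d $  — match y
step 6: stack=$ d a  input=a d $  — match a
step 7: stack=$ d  input=d $  — match d
Accept reached after 7 steps.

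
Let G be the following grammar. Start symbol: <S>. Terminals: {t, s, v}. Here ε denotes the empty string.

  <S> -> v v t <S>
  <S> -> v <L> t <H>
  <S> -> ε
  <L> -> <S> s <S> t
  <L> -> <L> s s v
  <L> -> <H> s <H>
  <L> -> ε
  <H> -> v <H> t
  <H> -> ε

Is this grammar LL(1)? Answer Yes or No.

No

FIRST(<S>) = {ε, v}
FIRST(<L>) = {ε, s, v}
FIRST(<H>) = {ε, v}
FOLLOW(<S>) = {$, s, t}
FOLLOW(<L>) = {s, t}
FOLLOW(<H>) = {$, s, t}
Cell M[<L>, s] receives both <L> -> <S> s <S> t and <L> -> <L> s s v and <L> -> <H> s <H> and <L> -> ε — the grammar is not LL(1).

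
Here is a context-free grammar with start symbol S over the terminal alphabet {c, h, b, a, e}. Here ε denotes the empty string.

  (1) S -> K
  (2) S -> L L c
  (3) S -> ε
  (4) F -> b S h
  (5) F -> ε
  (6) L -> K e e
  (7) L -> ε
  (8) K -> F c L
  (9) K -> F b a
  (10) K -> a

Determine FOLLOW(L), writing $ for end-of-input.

{$, a, b, c, e, h}

FIRST(F) = {ε, b}
FIRST(K) = {a, b, c}  (via F c L, F b a)
FIRST(L) = {ε, a, b, c}  (via K e e)
FIRST(S) = {ε, a, b, c}  (via K, L L c)
FOLLOW(S) includes $ since S is the start symbol.
FOLLOW(S): in F->b S h, S is followed by h with FIRST {h}. Thus FOLLOW(S) = {$, h}.
FOLLOW(F): in K->F c L, F is followed by c L with FIRST {c}; in K->F b a, F is followed by b a with FIRST {b}. Thus FOLLOW(F) = {b, c}.
FOLLOW(K): in S->K, the suffix after K is empty, so FOLLOW(K) ⊇ FOLLOW(S) = {$, h}; in L->K e e, K is followed by e e with FIRST {e}. Thus FOLLOW(K) = {$, e, h}.
FOLLOW(L): in S->L L c (occurrence 1), L is followed by L c with FIRST {a, b, c}; in S->L L c (occurrence 2), L is followed by c with FIRST {c}; in K->F c L, the suffix after L is empty, so FOLLOW(L) ⊇ FOLLOW(K) = {$, e, h}. Thus FOLLOW(L) = {$, a, b, c, e, h}.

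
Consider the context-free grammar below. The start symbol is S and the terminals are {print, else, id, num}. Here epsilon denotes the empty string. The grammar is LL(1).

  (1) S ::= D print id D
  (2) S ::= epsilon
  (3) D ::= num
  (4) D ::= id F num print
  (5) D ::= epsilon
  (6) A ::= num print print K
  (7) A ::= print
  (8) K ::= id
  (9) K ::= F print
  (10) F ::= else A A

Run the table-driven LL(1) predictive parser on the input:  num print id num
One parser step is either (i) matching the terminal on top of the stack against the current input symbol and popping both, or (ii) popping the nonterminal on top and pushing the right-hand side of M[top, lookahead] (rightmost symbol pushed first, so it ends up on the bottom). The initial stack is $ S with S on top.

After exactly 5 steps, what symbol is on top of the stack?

D

     Stack             Input               Action
  1  $ S               num print id num $  expand S ::= D print id D
  2  $ D id print D    num print id num $  expand D ::= num
  3  $ D id print num  num print id num $  match num
  4  $ D id print      print id num $      match print
  5  $ D id            id num $            match id
Stack after step 5: $ D (top = D).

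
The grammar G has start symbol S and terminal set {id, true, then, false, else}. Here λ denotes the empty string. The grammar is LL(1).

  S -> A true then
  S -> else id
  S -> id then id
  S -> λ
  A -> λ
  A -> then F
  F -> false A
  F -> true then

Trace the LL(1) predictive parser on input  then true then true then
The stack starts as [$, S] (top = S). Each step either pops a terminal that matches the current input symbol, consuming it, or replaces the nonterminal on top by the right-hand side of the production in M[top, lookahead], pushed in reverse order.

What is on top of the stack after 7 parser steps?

step 1: stack=$ S  input=then true then true then $  — expand S -> A true then
step 2: stack=$ then true A  input=then true then true then $  — expand A -> then F
step 3: stack=$ then true F then  input=then true then true then $  — match then
step 4: stack=$ then true F  input=true then true then $  — expand F -> true then
step 5: stack=$ then true then true  input=true then true then $  — match true
step 6: stack=$ then true then  input=then true then $  — match then
step 7: stack=$ then true  input=true then $  — match true
Stack after step 7: $ then (top = then).

then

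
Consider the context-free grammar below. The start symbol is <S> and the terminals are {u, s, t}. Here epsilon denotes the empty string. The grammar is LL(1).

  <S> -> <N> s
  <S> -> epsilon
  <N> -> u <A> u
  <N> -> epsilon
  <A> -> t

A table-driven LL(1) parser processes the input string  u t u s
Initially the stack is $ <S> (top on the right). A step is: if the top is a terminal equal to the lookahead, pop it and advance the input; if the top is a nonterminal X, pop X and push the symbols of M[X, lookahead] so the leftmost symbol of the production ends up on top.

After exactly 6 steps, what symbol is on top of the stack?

step 1: stack=$ <S>  input=u t u s $  — expand <S> -> <N> s
step 2: stack=$ s <N>  input=u t u s $  — expand <N> -> u <A> u
step 3: stack=$ s u <A> u  input=u t u s $  — match u
step 4: stack=$ s u <A>  input=t u s $  — expand <A> -> t
step 5: stack=$ s u t  input=t u s $  — match t
step 6: stack=$ s u  input=u s $  — match u
Stack after step 6: $ s (top = s).

s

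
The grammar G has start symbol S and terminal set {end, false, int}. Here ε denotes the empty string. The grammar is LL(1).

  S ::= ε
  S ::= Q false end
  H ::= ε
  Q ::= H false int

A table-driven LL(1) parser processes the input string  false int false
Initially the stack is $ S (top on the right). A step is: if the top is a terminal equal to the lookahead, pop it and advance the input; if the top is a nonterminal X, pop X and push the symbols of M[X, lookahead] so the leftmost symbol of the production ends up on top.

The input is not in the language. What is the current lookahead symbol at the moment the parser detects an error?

step 1: stack=$ S  input=false int false $  — expand S ::= Q false end
step 2: stack=$ end false Q  input=false int false $  — expand Q ::= H false int
step 3: stack=$ end false int false H  input=false int false $  — expand H ::= ε
step 4: stack=$ end false int false  input=false int false $  — match false
step 5: stack=$ end false int  input=int false $  — match int
step 6: stack=$ end false  input=false $  — match false
step 7: stack=$ end  input=$  — error: top is terminal end but lookahead is $

$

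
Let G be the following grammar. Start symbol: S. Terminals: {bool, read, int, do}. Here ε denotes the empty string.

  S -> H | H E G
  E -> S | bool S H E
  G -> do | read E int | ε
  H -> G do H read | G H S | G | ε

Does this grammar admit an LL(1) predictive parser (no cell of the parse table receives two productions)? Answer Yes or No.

FIRST(S) = {ε, bool, do, read}
FIRST(E) = {ε, bool, do, read}
FIRST(G) = {ε, do, read}
FIRST(H) = {ε, bool, do, read}
FOLLOW(S) = {$, bool, do, int, read}
FOLLOW(E) = {$, bool, do, int, read}
FOLLOW(G) = {$, bool, do, int, read}
FOLLOW(H) = {$, bool, do, int, read}
Cell M[E, bool] receives both E -> S and E -> bool S H E — the grammar is not LL(1).

No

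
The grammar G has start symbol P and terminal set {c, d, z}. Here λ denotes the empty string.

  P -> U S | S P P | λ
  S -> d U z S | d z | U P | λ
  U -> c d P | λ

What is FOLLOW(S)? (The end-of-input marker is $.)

{$, c, d, z}

FIRST(U) = {λ, c}
FIRST(P) = {λ, c, d}  (via U S, S P P)
FIRST(S) = {λ, c, d}  (via U P)
FOLLOW(P) includes $ since P is the start symbol.
FOLLOW(P): in P->S P P (occurrence 1), P is followed by P with FIRST {λ, c, d}; in P->S P P (occurrence 1), the suffix after P is nullable (adds nothing new); in P->S P P (occurrence 2), the suffix after P is empty (adds nothing new); in S->U P, the suffix after P is empty, so FOLLOW(P) ⊇ FOLLOW(S) = {$, c, d, z}; in U->c d P, the suffix after P is empty, so FOLLOW(P) ⊇ FOLLOW(U) = {$, c, d, z}. Thus FOLLOW(P) = {$, c, d, z}.
FOLLOW(S): in P->U S, the suffix after S is empty, so FOLLOW(S) ⊇ FOLLOW(P) = {$, c, d, z}; in P->S P P, S is followed by P P with FIRST {λ, c, d}; in P->S P P, the suffix after S is nullable, so FOLLOW(S) ⊇ FOLLOW(P) = {$, c, d, z}; in S->d U z S, the suffix after S is empty (adds nothing new). Thus FOLLOW(S) = {$, c, d, z}.
FOLLOW(U): in P->U S, U is followed by S with FIRST {λ, c, d}; in P->U S, the suffix after U is nullable, so FOLLOW(U) ⊇ FOLLOW(P) = {$, c, d, z}; in S->d U z S, U is followed by z S with FIRST {z}; in S->U P, U is followed by P with FIRST {λ, c, d}; in S->U P, the suffix after U is nullable, so FOLLOW(U) ⊇ FOLLOW(S) = {$, c, d, z}. Thus FOLLOW(U) = {$, c, d, z}.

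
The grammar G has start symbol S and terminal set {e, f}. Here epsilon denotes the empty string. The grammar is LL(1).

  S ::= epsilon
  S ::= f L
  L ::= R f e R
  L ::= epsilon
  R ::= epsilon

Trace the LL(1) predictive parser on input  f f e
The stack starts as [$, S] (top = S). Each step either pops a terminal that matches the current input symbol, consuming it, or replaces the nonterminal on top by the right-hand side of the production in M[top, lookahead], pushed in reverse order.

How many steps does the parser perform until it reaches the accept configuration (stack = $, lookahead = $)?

     Stack      Input    Action
  1  $ S        f f e $  expand S ::= f L
  2  $ L f      f f e $  match f
  3  $ L        f e $    expand L ::= R f e R
  4  $ R e f R  f e $    expand R ::= epsilon
  5  $ R e f    f e $    match f
  6  $ R e      e $      match e
  7  $ R        $        expand R ::= epsilon
Accept reached after 7 steps.

7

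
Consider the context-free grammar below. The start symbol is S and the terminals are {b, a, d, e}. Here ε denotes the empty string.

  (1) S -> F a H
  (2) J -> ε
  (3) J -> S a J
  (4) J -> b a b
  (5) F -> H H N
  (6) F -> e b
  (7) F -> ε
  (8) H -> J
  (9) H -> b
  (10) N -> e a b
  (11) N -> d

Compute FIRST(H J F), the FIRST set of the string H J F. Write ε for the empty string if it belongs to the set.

{ε, a, b, d, e}

FIRST(N) = {d, e}
FIRST(S) = {a, b, d, e}  (via F a H)
FIRST(J) = {ε, a, b, d, e}  (via S a J)
FIRST(H) = {ε, a, b, d, e}  (via J)
FIRST(F) = {ε, a, b, d, e}  (via H H N)
FIRST(H J F): take FIRST of each symbol in turn, carrying on past any symbol whose FIRST contains ε; result {ε, a, b, d, e}.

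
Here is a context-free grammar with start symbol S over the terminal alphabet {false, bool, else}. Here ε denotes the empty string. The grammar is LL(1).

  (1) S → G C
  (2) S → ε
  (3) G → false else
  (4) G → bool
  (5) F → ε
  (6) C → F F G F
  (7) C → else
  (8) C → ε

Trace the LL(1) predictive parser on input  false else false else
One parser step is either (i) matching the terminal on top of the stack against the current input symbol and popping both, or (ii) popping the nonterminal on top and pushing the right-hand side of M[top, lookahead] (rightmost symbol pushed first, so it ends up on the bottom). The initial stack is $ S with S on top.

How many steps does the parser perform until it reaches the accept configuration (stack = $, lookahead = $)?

11

      Stack           Input                    Action
   1  $ S             false else false else $  expand S → G C
   2  $ C G           false else false else $  expand G → false else
   3  $ C else false  false else false else $  match false
   4  $ C else        else false else $        match else
   5  $ C             false else $             expand C → F F G F
   6  $ F G F F       false else $             expand F → ε
   7  $ F G F         false else $             expand F → ε
   8  $ F G           false else $             expand G → false else
   9  $ F else false  false else $             match false
  10  $ F else        else $                   match else
  11  $ F             $                        expand F → ε
Accept reached after 11 steps.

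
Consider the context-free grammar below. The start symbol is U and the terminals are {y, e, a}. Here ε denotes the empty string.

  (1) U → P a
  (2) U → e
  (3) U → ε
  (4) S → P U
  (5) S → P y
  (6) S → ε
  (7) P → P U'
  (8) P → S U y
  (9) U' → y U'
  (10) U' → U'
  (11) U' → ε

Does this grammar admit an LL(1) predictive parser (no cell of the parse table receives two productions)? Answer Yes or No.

No

FIRST(U) = {ε, e, y}
FIRST(S) = {ε, e, y}
FIRST(P) = {e, y}
FIRST(U') = {ε, y}
FOLLOW(U) = {$, e, y}
FOLLOW(S) = {e, y}
FOLLOW(P) = {a, e, y}
FOLLOW(U') = {a, e, y}
Cell M[P, e] receives both P → P U' and P → S U y — the grammar is not LL(1).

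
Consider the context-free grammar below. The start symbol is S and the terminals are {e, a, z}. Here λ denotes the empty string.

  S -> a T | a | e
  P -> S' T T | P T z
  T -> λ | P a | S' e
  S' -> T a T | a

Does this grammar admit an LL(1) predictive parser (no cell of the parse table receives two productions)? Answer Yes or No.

FIRST(S) = {a, e}
FIRST(P) = {a}
FIRST(T) = {λ, a}
FIRST(S') = {a}
FOLLOW(S) = {$}
FOLLOW(P) = {a, z}
FOLLOW(T) = {$, a, e, z}
FOLLOW(S') = {a, e, z}
Cell M[P, a] receives both P -> S' T T and P -> P T z — the grammar is not LL(1).

No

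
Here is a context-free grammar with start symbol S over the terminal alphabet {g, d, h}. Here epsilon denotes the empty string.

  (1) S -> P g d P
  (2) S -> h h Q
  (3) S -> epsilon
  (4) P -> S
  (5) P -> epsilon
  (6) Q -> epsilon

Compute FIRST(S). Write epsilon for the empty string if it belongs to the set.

FIRST(Q): from Q->epsilon we get {epsilon}. So FIRST(Q) = {epsilon}.
FIRST(S): from S->P g d P we get {g, h}; from S->h h Q we get {h}; from S->epsilon we get {epsilon}. So FIRST(S) = {epsilon, g, h}.
FIRST(P): from P->S we get {epsilon, g, h}; from P->epsilon we get {epsilon}. So FIRST(P) = {epsilon, g, h}.

{epsilon, g, h}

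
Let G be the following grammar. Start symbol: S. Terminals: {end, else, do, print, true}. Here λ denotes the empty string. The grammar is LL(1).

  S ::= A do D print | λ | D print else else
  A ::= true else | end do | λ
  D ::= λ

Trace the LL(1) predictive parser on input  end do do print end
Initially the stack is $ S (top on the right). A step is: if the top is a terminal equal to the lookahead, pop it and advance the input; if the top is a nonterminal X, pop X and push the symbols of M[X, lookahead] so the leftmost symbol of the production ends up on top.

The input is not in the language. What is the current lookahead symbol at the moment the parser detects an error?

     Stack                Input                  Action
  1  $ S                  end do do print end $  expand S ::= A do D print
  2  $ print D do A       end do do print end $  expand A ::= end do
  3  $ print D do do end  end do do print end $  match end
  4  $ print D do do      do do print end $      match do
  5  $ print D do         do print end $         match do
  6  $ print D            print end $            expand D ::= λ
  7  $ print              print end $            match print
  8  $                    end $                  error: stack empty but input remains

end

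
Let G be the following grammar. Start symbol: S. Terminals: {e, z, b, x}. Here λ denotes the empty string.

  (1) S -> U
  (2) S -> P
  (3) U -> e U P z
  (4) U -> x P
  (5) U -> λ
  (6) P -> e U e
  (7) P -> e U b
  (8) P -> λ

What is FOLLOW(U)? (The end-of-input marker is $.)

FIRST(U) = {λ, e, x}
FIRST(P) = {λ, e}
FIRST(S) = {λ, e, x}  (via U, P)
FOLLOW(S) includes $ since S is the start symbol.
FOLLOW(S): S appears on no right-hand side. Thus FOLLOW(S) = {$}.
FOLLOW(U): in S->U, the suffix after U is empty, so FOLLOW(U) ⊇ FOLLOW(S) = {$}; in U->e U P z, U is followed by P z with FIRST {e, z}; in P->e U e, U is followed by e with FIRST {e}; in P->e U b, U is followed by b with FIRST {b}. Thus FOLLOW(U) = {$, b, e, z}.
FOLLOW(P): in S->P, the suffix after P is empty, so FOLLOW(P) ⊇ FOLLOW(S) = {$}; in U->e U P z, P is followed by z with FIRST {z}; in U->x P, the suffix after P is empty, so FOLLOW(P) ⊇ FOLLOW(U) = {$, b, e, z}. Thus FOLLOW(P) = {$, b, e, z}.

{$, b, e, z}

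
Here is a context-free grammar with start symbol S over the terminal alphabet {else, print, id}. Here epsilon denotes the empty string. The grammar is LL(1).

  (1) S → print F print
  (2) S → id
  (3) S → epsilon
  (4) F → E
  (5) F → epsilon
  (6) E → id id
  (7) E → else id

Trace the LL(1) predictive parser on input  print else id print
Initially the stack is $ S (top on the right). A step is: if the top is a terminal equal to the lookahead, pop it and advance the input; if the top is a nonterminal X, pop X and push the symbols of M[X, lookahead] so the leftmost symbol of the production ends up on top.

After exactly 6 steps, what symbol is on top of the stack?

print

     Stack            Input                  Action
  1  $ S              print else id print $  expand S → print F print
  2  $ print F print  print else id print $  match print
  3  $ print F        else id print $        expand F → E
  4  $ print E        else id print $        expand E → else id
  5  $ print id else  else id print $        match else
  6  $ print id       id print $             match id
Stack after step 6: $ print (top = print).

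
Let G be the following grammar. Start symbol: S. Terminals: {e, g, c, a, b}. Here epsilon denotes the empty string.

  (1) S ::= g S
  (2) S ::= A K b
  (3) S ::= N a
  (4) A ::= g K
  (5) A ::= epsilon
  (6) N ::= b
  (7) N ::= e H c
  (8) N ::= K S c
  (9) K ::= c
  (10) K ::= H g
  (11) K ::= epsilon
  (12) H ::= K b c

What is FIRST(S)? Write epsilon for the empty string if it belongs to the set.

FIRST(A): from A::=g K we get {g}; from A::=epsilon we get {epsilon}. So FIRST(A) = {epsilon, g}.
FIRST(S): from S::=g S we get {g}; from S::=A K b we get {b, c, g}; from S::=N a we get {b, c, e, g}. So FIRST(S) = {b, c, e, g}.
FIRST(N): from N::=b we get {b}; from N::=e H c we get {e}; from N::=K S c we get {b, c, e, g}. So FIRST(N) = {b, c, e, g}.
FIRST(K): from K::=c we get {c}; from K::=H g we get {b, c}; from K::=epsilon we get {epsilon}. So FIRST(K) = {epsilon, b, c}.
FIRST(H): from H::=K b c we get {b, c}. So FIRST(H) = {b, c}.

{b, c, e, g}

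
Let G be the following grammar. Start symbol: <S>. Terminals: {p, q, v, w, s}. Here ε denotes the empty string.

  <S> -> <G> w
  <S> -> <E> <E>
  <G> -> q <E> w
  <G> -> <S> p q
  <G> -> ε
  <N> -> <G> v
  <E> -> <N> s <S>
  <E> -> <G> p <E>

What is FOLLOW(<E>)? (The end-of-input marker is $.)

FIRST(<S>): from <S>-><G> w we get {p, q, v, w}; from <S>-><E> <E> we get {p, q, v, w}. So FIRST(<S>) = {p, q, v, w}.
FIRST(<G>): from <G>->q <E> w we get {q}; from <G>-><S> p q we get {p, q, v, w}; from <G>->ε we get {ε}. So FIRST(<G>) = {ε, p, q, v, w}.
FIRST(<N>): from <N>-><G> v we get {p, q, v, w}. So FIRST(<N>) = {p, q, v, w}.
FIRST(<E>): from <E>-><N> s <S> we get {p, q, v, w}; from <E>-><G> p <E> we get {p, q, v, w}. So FIRST(<E>) = {p, q, v, w}.
FOLLOW(<S>) includes $ since <S> is the start symbol.
FOLLOW(<G>): in <S>-><G> w, <G> is followed by w with FIRST {w}; in <N>-><G> v, <G> is followed by v with FIRST {v}; in <E>-><G> p <E>, <G> is followed by p <E> with FIRST {p}. Thus FOLLOW(<G>) = {p, v, w}.
FOLLOW(<N>): in <E>-><N> s <S>, <N> is followed by s <S> with FIRST {s}. Thus FOLLOW(<N>) = {s}.
FOLLOW(<S>): in <G>-><S> p q, <S> is followed by p q with FIRST {p}; in <E>-><N> s <S>, the suffix after <S> is empty, so FOLLOW(<S>) ⊇ FOLLOW(<E>) = {$, p, q, v, w}. Thus FOLLOW(<S>) = {$, p, q, v, w}.
FOLLOW(<E>): in <S>-><E> <E> (occurrence 1), <E> is followed by <E> with FIRST {p, q, v, w}; in <S>-><E> <E> (occurrence 2), the suffix after <E> is empty, so FOLLOW(<E>) ⊇ FOLLOW(<S>) = {$, p, q, v, w}; in <G>->q <E> w, <E> is followed by w with FIRST {w}; in <E>-><G> p <E>, the suffix after <E> is empty (adds nothing new). Thus FOLLOW(<E>) = {$, p, q, v, w}.

{$, p, q, v, w}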